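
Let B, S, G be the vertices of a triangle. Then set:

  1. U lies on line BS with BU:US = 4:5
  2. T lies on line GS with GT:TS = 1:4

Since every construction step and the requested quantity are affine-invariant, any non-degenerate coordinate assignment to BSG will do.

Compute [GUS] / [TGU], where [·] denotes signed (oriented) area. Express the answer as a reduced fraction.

Set B = (0, 0), S = (1, 0), G = (0, 1); any affine frame gives the same invariant.
1. U lies on line BS with BU:US = 4:5 ⇒ U = (4/9, 0)
2. T lies on line GS with GT:TS = 1:4 ⇒ T = (1/5, 4/5)
2·[GUS] = 5/9, 2·[TGU] = 1/9
[GUS]:[TGU] = 5/9:1/9 = 5

[GUS]:[TGU] = 5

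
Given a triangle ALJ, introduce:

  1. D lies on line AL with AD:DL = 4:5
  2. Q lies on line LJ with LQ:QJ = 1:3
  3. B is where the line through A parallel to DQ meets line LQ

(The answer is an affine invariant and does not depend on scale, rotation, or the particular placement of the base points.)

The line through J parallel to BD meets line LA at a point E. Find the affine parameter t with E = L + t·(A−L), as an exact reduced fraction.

t = 100/81

Assign A = (0, 0), L = (1, 0), J = (0, 1) — the answer is frame-independent, so this choice is without loss of generality.
1. D lies on line AL with AD:DL = 4:5 ⇒ D = (4/9, 0)
2. Q lies on line LJ with LQ:QJ = 1:3 ⇒ Q = (3/4, 1/4)
3. B is where the line through A parallel to DQ meets line LQ ⇒ B = (11/20, 9/20)
through J parallel to BD: direction (-19/180, -9/20); meets LA at E = (-19/81, 0)
E = L + t·(A−L) with t = 100/81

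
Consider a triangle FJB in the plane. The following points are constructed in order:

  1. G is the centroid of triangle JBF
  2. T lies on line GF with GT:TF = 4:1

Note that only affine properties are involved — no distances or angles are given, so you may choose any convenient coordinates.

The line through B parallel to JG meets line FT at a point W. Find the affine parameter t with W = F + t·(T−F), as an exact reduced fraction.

t = 10

Work in coordinates with F = (0, 0), J = (1, 0), B = (0, 1).
1. G is the centroid of triangle JBF ⇒ G = (1/3, 1/3)
2. T lies on line GF with GT:TF = 4:1 ⇒ T = (1/15, 1/15)
through B parallel to JG: direction (-2/3, 1/3); meets FT at W = (2/3, 2/3)
W = F + t·(T−F) with t = 10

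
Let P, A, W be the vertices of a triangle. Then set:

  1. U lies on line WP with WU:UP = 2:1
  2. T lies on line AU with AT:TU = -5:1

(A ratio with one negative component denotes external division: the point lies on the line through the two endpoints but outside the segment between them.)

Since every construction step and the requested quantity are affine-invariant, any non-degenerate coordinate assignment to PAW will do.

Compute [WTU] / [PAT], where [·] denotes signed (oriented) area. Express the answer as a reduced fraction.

Assign P = (0, 0), A = (1, 0), W = (0, 1) — the answer is frame-independent, so this choice is without loss of generality.
1. U lies on line WP with WU:UP = 2:1 ⇒ U = (0, 1/3)
2. T lies on line AU with AT:TU = -5:1 ⇒ T = (-1/4, 5/12)
2·[WTU] = 1/6, 2·[PAT] = 5/12
[WTU]:[PAT] = 1/6:5/12 = 2/5

[WTU]:[PAT] = 2/5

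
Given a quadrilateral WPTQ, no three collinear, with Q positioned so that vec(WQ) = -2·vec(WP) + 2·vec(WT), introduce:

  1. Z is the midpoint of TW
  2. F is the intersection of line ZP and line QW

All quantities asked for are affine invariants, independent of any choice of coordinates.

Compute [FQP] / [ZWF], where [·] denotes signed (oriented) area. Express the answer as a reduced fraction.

[FQP]:[ZWF] = 2

Assign W = (0, 0), P = (1, 0), T = (0, 1), Q = (-2, 2) — the answer is frame-independent, so this choice is without loss of generality.
1. Z is the midpoint of TW ⇒ Z = (0, 1/2)
2. F is the intersection of line ZP and line QW ⇒ F = (-1, 1)
2·[FQP] = -1, 2·[ZWF] = -1/2
[FQP]:[ZWF] = -1:-1/2 = 2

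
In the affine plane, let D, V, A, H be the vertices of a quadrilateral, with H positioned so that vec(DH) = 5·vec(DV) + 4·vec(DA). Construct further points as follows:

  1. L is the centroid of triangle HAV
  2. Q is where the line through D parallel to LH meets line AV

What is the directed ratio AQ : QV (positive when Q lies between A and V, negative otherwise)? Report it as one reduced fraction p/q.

AQ:QV = 9/7

Work in coordinates with D = (0, 0), V = (1, 0), A = (0, 1), H = (5, 4).
1. L is the centroid of triangle HAV ⇒ L = (2, 5/3)
2. Q is where the line through D parallel to LH meets line AV ⇒ Q = (9/16, 7/16)
Q = A + t·(V−A) with t = 9/16, so AQ:QV = t:(1−t) = 9/16:7/16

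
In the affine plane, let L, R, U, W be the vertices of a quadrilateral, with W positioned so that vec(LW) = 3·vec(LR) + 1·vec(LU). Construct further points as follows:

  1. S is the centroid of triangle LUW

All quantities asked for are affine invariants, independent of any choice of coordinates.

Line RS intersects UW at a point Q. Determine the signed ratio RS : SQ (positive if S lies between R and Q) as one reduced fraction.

Set L = (0, 0), R = (1, 0), U = (0, 1), W = (3, 1); any affine frame gives the same invariant.
1. S is the centroid of triangle LUW ⇒ S = (1, 2/3)
line RS meets UW at Q = (1, 1)
S = R + t·(Q−R) with t = 2/3, so RS:SQ = 2/3:1/3

RS:SQ = 2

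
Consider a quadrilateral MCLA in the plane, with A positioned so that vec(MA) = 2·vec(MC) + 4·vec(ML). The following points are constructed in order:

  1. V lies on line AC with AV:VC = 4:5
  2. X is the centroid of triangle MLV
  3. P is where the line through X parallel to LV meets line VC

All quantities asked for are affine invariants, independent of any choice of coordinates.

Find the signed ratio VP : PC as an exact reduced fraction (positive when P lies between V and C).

VP:PC = 14/61

Choose coordinates M = (0, 0), C = (1, 0), L = (0, 1), A = (2, 4).
1. V lies on line AC with AV:VC = 4:5 ⇒ V = (14/9, 20/9)
2. X is the centroid of triangle MLV ⇒ X = (14/27, 29/27)
3. P is where the line through X parallel to LV meets line VC ⇒ P = (196/135, 244/135)
P = V + t·(C−V) with t = 14/75, so VP:PC = t:(1−t) = 14/75:61/75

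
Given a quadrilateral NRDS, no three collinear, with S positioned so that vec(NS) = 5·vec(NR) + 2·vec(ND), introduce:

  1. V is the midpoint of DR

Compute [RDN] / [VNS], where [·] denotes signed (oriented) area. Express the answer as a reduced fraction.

[RDN]:[VNS] = 2/3

Set N = (0, 0), R = (1, 0), D = (0, 1), S = (5, 2); any affine frame gives the same invariant.
1. V is the midpoint of DR ⇒ V = (1/2, 1/2)
2·[RDN] = 1, 2·[VNS] = 3/2
[RDN]:[VNS] = 1:3/2 = 2/3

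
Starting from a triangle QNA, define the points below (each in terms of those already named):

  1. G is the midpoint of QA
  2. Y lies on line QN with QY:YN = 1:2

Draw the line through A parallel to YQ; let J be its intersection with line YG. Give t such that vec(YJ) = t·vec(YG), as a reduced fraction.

t = 2

Assign Q = (0, 0), N = (1, 0), A = (0, 1) — the answer is frame-independent, so this choice is without loss of generality.
1. G is the midpoint of QA ⇒ G = (0, 1/2)
2. Y lies on line QN with QY:YN = 1:2 ⇒ Y = (1/3, 0)
through A parallel to YQ: direction (-1/3, 0); meets YG at J = (-1/3, 1)
J = Y + t·(G−Y) with t = 2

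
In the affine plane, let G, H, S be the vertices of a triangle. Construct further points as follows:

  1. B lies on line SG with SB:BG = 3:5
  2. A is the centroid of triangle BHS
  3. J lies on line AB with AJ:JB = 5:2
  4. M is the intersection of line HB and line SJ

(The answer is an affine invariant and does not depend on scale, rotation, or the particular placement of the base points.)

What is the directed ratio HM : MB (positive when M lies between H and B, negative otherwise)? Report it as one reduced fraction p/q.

Choose coordinates G = (0, 0), H = (1, 0), S = (0, 1).
1. B lies on line SG with SB:BG = 3:5 ⇒ B = (0, 5/8)
2. A is the centroid of triangle BHS ⇒ A = (1/3, 13/24)
3. J lies on line AB with AJ:JB = 5:2 ⇒ J = (2/21, 101/168)
4. M is the intersection of line HB and line SJ ⇒ M = (2/19, 85/152)
M = H + t·(B−H) with t = 17/19, so HM:MB = t:(1−t) = 17/19:2/19

HM:MB = 17/2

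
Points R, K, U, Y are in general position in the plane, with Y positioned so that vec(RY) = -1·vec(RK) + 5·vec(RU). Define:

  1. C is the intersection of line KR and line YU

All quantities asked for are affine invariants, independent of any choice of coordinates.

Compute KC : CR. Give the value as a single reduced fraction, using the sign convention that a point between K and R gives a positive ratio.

KC:CR = 3

Set R = (0, 0), K = (1, 0), U = (0, 1), Y = (-1, 5); any affine frame gives the same invariant.
1. C is the intersection of line KR and line YU ⇒ C = (1/4, 0)
C = K + t·(R−K) with t = 3/4, so KC:CR = t:(1−t) = 3/4:1/4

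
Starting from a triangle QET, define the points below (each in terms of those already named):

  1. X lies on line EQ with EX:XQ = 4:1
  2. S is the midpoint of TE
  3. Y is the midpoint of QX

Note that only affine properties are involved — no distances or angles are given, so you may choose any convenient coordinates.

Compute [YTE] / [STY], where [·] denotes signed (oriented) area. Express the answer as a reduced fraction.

[YTE]:[STY] = -2

Assign Q = (0, 0), E = (1, 0), T = (0, 1) — the answer is frame-independent, so this choice is without loss of generality.
1. X lies on line EQ with EX:XQ = 4:1 ⇒ X = (1/5, 0)
2. S is the midpoint of TE ⇒ S = (1/2, 1/2)
3. Y is the midpoint of QX ⇒ Y = (1/10, 0)
2·[YTE] = -9/10, 2·[STY] = 9/20
[YTE]:[STY] = -9/10:9/20 = -2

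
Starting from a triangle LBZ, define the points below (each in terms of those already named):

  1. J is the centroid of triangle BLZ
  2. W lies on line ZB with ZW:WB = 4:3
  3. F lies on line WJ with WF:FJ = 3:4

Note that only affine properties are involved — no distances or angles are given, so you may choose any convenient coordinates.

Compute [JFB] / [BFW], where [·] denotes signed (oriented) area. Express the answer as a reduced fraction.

Choose coordinates L = (0, 0), B = (1, 0), Z = (0, 1).
1. J is the centroid of triangle BLZ ⇒ J = (1/3, 1/3)
2. W lies on line ZB with ZW:WB = 4:3 ⇒ W = (4/7, 3/7)
3. F lies on line WJ with WF:FJ = 3:4 ⇒ F = (23/49, 19/49)
2·[JFB] = -4/49, 2·[BFW] = -3/49
[JFB]:[BFW] = -4/49:-3/49 = 4/3

[JFB]:[BFW] = 4/3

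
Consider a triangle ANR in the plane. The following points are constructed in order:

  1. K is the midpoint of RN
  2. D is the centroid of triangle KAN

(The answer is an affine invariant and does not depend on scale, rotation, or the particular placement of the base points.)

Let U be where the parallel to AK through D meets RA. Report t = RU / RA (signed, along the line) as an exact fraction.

Choose coordinates A = (0, 0), N = (1, 0), R = (0, 1).
1. K is the midpoint of RN ⇒ K = (1/2, 1/2)
2. D is the centroid of triangle KAN ⇒ D = (1/2, 1/6)
through D parallel to AK: direction (1/2, 1/2); meets RA at U = (0, -1/3)
U = R + t·(A−R) with t = 4/3

t = 4/3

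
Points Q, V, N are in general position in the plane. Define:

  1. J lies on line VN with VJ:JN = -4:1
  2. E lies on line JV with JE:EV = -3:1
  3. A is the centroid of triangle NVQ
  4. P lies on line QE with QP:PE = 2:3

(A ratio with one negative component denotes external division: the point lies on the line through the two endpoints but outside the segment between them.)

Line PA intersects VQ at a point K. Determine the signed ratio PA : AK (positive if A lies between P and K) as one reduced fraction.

Work in coordinates with Q = (0, 0), V = (1, 0), N = (0, 1).
1. J lies on line VN with VJ:JN = -4:1 ⇒ J = (-1/3, 4/3)
2. E lies on line JV with JE:EV = -3:1 ⇒ E = (5/3, -2/3)
3. A is the centroid of triangle NVQ ⇒ A = (1/3, 1/3)
4. P lies on line QE with QP:PE = 2:3 ⇒ P = (2/3, -4/15)
line PA meets VQ at K = (14/27, 0)
A = P + t·(K−P) with t = 9/4, so PA:AK = 9/4:-5/4

PA:AK = -9/5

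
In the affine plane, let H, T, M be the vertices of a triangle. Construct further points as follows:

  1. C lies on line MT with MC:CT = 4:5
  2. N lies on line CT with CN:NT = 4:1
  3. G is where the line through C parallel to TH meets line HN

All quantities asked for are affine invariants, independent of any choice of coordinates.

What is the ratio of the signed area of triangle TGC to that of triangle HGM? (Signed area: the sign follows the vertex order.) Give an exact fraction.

Set H = (0, 0), T = (1, 0), M = (0, 1); any affine frame gives the same invariant.
1. C lies on line MT with MC:CT = 4:5 ⇒ C = (4/9, 5/9)
2. N lies on line CT with CN:NT = 4:1 ⇒ N = (8/9, 1/9)
3. G is where the line through C parallel to TH meets line HN ⇒ G = (40/9, 5/9)
2·[TGC] = 20/9, 2·[HGM] = 40/9
[TGC]:[HGM] = 20/9:40/9 = 1/2

[TGC]:[HGM] = 1/2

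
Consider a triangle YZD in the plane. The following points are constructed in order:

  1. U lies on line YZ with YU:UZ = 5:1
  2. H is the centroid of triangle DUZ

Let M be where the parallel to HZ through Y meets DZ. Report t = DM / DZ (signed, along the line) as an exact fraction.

t = 7

Work in coordinates with Y = (0, 0), Z = (1, 0), D = (0, 1).
1. U lies on line YZ with YU:UZ = 5:1 ⇒ U = (5/6, 0)
2. H is the centroid of triangle DUZ ⇒ H = (11/18, 1/3)
through Y parallel to HZ: direction (7/18, -1/3); meets DZ at M = (7, -6)
M = D + t·(Z−D) with t = 7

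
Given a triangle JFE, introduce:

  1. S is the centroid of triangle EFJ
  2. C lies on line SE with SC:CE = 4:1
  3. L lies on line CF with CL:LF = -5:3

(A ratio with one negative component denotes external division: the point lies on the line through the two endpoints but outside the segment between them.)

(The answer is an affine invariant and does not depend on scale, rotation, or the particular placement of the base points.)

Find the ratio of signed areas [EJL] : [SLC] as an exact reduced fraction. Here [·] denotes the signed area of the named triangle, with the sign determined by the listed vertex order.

Choose coordinates J = (0, 0), F = (1, 0), E = (0, 1).
1. S is the centroid of triangle EFJ ⇒ S = (1/3, 1/3)
2. C lies on line SE with SC:CE = 4:1 ⇒ C = (1/15, 13/15)
3. L lies on line CF with CL:LF = -5:3 ⇒ L = (12/5, -13/10)
2·[EJL] = 12/5, 2·[SLC] = 2/3
[EJL]:[SLC] = 12/5:2/3 = 18/5

[EJL]:[SLC] = 18/5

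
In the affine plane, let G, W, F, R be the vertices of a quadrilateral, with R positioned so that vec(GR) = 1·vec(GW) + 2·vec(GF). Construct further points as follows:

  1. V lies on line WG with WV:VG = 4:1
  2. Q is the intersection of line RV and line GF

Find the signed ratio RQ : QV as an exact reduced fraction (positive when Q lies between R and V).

RQ:QV = -5

Assign G = (0, 0), W = (1, 0), F = (0, 1), R = (1, 2) — the answer is frame-independent, so this choice is without loss of generality.
1. V lies on line WG with WV:VG = 4:1 ⇒ V = (1/5, 0)
2. Q is the intersection of line RV and line GF ⇒ Q = (0, -1/2)
Q = R + t·(V−R) with t = 5/4, so RQ:QV = t:(1−t) = 5/4:-1/4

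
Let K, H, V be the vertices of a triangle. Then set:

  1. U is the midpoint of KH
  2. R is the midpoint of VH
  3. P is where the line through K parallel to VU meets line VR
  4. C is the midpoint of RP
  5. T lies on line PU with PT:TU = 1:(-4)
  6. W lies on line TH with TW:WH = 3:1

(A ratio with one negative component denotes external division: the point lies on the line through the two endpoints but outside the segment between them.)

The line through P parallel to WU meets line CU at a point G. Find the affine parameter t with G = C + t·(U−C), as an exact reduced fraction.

t = -13/11

Set K = (0, 0), H = (1, 0), V = (0, 1); any affine frame gives the same invariant.
1. U is the midpoint of KH ⇒ U = (1/2, 0)
2. R is the midpoint of VH ⇒ R = (1/2, 1/2)
3. P is where the line through K parallel to VU meets line VR ⇒ P = (-1, 2)
4. C is the midpoint of RP ⇒ C = (-1/4, 5/4)
5. T lies on line PU with PT:TU = 1:(-4) ⇒ T = (-3/2, 8/3)
6. W lies on line TH with TW:WH = 3:1 ⇒ W = (3/8, 2/3)
through P parallel to WU: direction (1/8, -2/3); meets CU at G = (-25/22, 30/11)
G = C + t·(U−C) with t = -13/11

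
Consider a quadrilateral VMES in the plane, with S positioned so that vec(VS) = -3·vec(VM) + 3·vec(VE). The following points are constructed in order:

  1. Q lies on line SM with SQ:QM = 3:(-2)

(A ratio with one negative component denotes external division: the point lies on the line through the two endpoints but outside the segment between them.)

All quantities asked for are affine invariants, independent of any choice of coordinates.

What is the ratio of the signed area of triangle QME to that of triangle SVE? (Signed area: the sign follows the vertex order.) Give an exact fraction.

[QME]:[SVE] = -2/3

Work in coordinates with V = (0, 0), M = (1, 0), E = (0, 1), S = (-3, 3).
1. Q lies on line SM with SQ:QM = 3:(-2) ⇒ Q = (9, -6)
2·[QME] = -2, 2·[SVE] = 3
[QME]:[SVE] = -2:3 = -2/3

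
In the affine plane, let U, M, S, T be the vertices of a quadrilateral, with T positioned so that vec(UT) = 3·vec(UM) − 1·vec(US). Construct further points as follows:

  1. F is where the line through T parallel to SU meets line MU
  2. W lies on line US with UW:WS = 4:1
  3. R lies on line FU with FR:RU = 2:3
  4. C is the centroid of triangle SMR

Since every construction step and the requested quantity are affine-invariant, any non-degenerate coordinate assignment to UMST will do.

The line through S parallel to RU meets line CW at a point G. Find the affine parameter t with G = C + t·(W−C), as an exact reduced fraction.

Choose coordinates U = (0, 0), M = (1, 0), S = (0, 1), T = (3, -1).
1. F is where the line through T parallel to SU meets line MU ⇒ F = (3, 0)
2. W lies on line US with UW:WS = 4:1 ⇒ W = (0, 4/5)
3. R lies on line FU with FR:RU = 2:3 ⇒ R = (9/5, 0)
4. C is the centroid of triangle SMR ⇒ C = (14/15, 1/3)
through S parallel to RU: direction (-9/5, 0); meets CW at G = (-2/5, 1)
G = C + t·(W−C) with t = 10/7

t = 10/7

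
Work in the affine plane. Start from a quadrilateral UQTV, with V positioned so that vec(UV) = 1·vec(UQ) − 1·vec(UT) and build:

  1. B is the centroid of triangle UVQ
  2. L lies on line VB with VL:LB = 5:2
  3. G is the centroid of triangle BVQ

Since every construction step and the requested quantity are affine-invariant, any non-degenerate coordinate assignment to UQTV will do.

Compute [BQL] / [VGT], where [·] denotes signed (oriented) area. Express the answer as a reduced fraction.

[BQL]:[VGT] = -2/7

Work in coordinates with U = (0, 0), Q = (1, 0), T = (0, 1), V = (1, -1).
1. B is the centroid of triangle UVQ ⇒ B = (2/3, -1/3)
2. L lies on line VB with VL:LB = 5:2 ⇒ L = (16/21, -11/21)
3. G is the centroid of triangle BVQ ⇒ G = (8/9, -4/9)
2·[BQL] = -2/21, 2·[VGT] = 1/3
[BQL]:[VGT] = -2/21:1/3 = -2/7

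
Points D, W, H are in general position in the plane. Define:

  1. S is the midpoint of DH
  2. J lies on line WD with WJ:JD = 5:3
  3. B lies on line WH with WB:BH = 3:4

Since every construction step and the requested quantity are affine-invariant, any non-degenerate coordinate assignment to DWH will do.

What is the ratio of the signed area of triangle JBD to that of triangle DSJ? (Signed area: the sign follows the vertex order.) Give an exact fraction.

Work in coordinates with D = (0, 0), W = (1, 0), H = (0, 1).
1. S is the midpoint of DH ⇒ S = (0, 1/2)
2. J lies on line WD with WJ:JD = 5:3 ⇒ J = (3/8, 0)
3. B lies on line WH with WB:BH = 3:4 ⇒ B = (4/7, 3/7)
2·[JBD] = 9/56, 2·[DSJ] = -3/16
[JBD]:[DSJ] = 9/56:-3/16 = -6/7

[JBD]:[DSJ] = -6/7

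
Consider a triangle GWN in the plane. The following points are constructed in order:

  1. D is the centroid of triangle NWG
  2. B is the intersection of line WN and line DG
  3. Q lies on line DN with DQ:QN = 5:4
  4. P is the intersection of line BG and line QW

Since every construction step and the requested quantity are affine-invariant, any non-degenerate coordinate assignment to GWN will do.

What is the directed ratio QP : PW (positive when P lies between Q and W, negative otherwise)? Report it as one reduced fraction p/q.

QP:PW = 5/9

Choose coordinates G = (0, 0), W = (1, 0), N = (0, 1).
1. D is the centroid of triangle NWG ⇒ D = (1/3, 1/3)
2. B is the intersection of line WN and line DG ⇒ B = (1/2, 1/2)
3. Q lies on line DN with DQ:QN = 5:4 ⇒ Q = (4/27, 19/27)
4. P is the intersection of line BG and line QW ⇒ P = (19/42, 19/42)
P = Q + t·(W−Q) with t = 5/14, so QP:PW = t:(1−t) = 5/14:9/14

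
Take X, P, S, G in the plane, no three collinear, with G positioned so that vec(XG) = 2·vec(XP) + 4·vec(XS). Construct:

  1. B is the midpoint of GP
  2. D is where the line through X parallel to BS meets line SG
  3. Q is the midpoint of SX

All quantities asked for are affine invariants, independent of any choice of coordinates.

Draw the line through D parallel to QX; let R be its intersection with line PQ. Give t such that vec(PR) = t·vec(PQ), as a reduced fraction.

Work in coordinates with X = (0, 0), P = (1, 0), S = (0, 1), G = (2, 4).
1. B is the midpoint of GP ⇒ B = (3/2, 2)
2. D is where the line through X parallel to BS meets line SG ⇒ D = (-6/5, -4/5)
3. Q is the midpoint of SX ⇒ Q = (0, 1/2)
through D parallel to QX: direction (0, -1/2); meets PQ at R = (-6/5, 11/10)
R = P + t·(Q−P) with t = 11/5

t = 11/5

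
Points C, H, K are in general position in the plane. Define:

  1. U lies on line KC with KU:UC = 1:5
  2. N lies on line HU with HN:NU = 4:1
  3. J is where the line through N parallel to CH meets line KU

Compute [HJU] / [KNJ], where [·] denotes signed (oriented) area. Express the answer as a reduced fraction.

[HJU]:[KNJ] = 5/2

Work in coordinates with C = (0, 0), H = (1, 0), K = (0, 1).
1. U lies on line KC with KU:UC = 1:5 ⇒ U = (0, 5/6)
2. N lies on line HU with HN:NU = 4:1 ⇒ N = (1/5, 2/3)
3. J is where the line through N parallel to CH meets line KU ⇒ J = (0, 2/3)
2·[HJU] = -1/6, 2·[KNJ] = -1/15
[HJU]:[KNJ] = -1/6:-1/15 = 5/2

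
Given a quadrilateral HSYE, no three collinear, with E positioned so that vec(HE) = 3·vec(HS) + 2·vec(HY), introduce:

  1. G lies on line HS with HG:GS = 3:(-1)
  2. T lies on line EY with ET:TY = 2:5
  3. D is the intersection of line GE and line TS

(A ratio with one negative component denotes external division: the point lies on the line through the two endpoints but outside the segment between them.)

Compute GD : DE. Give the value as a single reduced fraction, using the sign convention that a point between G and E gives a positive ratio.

Choose coordinates H = (0, 0), S = (1, 0), Y = (0, 1), E = (3, 2).
1. G lies on line HS with HG:GS = 3:(-1) ⇒ G = (3/2, 0)
2. T lies on line EY with ET:TY = 2:5 ⇒ T = (15/7, 12/7)
3. D is the intersection of line GE and line TS ⇒ D = (-3, -6)
D = G + t·(E−G) with t = -3, so GD:DE = t:(1−t) = -3:4

GD:DE = -3/4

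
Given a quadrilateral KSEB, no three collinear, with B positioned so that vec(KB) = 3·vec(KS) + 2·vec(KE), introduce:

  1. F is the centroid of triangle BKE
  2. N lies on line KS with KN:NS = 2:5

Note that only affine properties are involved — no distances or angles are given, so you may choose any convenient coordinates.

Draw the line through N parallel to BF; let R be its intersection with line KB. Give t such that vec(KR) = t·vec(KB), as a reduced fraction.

Assign K = (0, 0), S = (1, 0), E = (0, 1), B = (3, 2) — the answer is frame-independent, so this choice is without loss of generality.
1. F is the centroid of triangle BKE ⇒ F = (1, 1)
2. N lies on line KS with KN:NS = 2:5 ⇒ N = (2/7, 0)
through N parallel to BF: direction (-2, -1); meets KB at R = (-6/7, -4/7)
R = K + t·(B−K) with t = -2/7

t = -2/7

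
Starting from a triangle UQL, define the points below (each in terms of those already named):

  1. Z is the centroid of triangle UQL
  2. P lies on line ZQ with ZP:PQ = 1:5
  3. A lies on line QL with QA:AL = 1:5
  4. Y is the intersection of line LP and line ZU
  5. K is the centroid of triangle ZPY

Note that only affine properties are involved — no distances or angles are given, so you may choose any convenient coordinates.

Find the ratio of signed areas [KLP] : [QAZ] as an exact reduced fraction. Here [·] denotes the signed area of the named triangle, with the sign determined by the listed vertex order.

Work in coordinates with U = (0, 0), Q = (1, 0), L = (0, 1).
1. Z is the centroid of triangle UQL ⇒ Z = (1/3, 1/3)
2. P lies on line ZQ with ZP:PQ = 1:5 ⇒ P = (4/9, 5/18)
3. A lies on line QL with QA:AL = 1:5 ⇒ A = (5/6, 1/6)
4. Y is the intersection of line LP and line ZU ⇒ Y = (8/21, 8/21)
5. K is the centroid of triangle ZPY ⇒ K = (73/189, 125/378)
2·[KLP] = -1/54, 2·[QAZ] = 1/18
[KLP]:[QAZ] = -1/54:1/18 = -1/3

[KLP]:[QAZ] = -1/3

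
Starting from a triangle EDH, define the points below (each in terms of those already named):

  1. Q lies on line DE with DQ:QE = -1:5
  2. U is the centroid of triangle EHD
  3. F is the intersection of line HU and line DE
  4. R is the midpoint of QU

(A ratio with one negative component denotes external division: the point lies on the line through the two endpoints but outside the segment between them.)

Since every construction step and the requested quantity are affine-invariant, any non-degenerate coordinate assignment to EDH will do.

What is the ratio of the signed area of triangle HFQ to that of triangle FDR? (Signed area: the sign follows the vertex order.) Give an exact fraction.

[HFQ]:[FDR] = 9

Assign E = (0, 0), D = (1, 0), H = (0, 1) — the answer is frame-independent, so this choice is without loss of generality.
1. Q lies on line DE with DQ:QE = -1:5 ⇒ Q = (5/4, 0)
2. U is the centroid of triangle EHD ⇒ U = (1/3, 1/3)
3. F is the intersection of line HU and line DE ⇒ F = (1/2, 0)
4. R is the midpoint of QU ⇒ R = (19/24, 1/6)
2·[HFQ] = 3/4, 2·[FDR] = 1/12
[HFQ]:[FDR] = 3/4:1/12 = 9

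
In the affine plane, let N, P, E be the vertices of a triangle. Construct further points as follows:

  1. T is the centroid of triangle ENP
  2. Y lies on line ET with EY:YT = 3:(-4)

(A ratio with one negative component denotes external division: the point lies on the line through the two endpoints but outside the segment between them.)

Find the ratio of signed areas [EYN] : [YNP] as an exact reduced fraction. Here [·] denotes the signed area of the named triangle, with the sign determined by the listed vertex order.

Assign N = (0, 0), P = (1, 0), E = (0, 1) — the answer is frame-independent, so this choice is without loss of generality.
1. T is the centroid of triangle ENP ⇒ T = (1/3, 1/3)
2. Y lies on line ET with EY:YT = 3:(-4) ⇒ Y = (-1, 3)
2·[EYN] = 1, 2·[YNP] = 3
[EYN]:[YNP] = 1:3 = 1/3

[EYN]:[YNP] = 1/3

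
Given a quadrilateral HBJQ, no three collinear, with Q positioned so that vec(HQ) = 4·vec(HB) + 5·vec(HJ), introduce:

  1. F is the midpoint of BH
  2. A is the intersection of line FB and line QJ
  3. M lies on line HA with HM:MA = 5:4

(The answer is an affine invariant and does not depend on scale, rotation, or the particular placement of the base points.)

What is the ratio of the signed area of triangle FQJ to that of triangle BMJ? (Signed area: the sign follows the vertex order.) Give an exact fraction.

[FQJ]:[BMJ] = -27/7

Set H = (0, 0), B = (1, 0), J = (0, 1), Q = (4, 5); any affine frame gives the same invariant.
1. F is the midpoint of BH ⇒ F = (1/2, 0)
2. A is the intersection of line FB and line QJ ⇒ A = (-1, 0)
3. M lies on line HA with HM:MA = 5:4 ⇒ M = (-5/9, 0)
2·[FQJ] = 6, 2·[BMJ] = -14/9
[FQJ]:[BMJ] = 6:-14/9 = -27/7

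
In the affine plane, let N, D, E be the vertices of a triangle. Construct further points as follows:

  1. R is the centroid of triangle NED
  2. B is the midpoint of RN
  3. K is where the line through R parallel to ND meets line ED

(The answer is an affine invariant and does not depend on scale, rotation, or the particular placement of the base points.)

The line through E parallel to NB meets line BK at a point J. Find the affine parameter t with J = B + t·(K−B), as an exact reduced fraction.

Work in coordinates with N = (0, 0), D = (1, 0), E = (0, 1).
1. R is the centroid of triangle NED ⇒ R = (1/3, 1/3)
2. B is the midpoint of RN ⇒ B = (1/6, 1/6)
3. K is where the line through R parallel to ND meets line ED ⇒ K = (2/3, 1/3)
through E parallel to NB: direction (1/6, 1/6); meets BK at J = (-4/3, -1/3)
J = B + t·(K−B) with t = -3

t = -3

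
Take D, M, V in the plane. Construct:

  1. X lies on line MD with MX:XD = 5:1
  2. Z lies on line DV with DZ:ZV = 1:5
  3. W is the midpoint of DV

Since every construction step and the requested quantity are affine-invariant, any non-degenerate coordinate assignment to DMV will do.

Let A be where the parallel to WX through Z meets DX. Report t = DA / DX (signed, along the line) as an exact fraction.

Choose coordinates D = (0, 0), M = (1, 0), V = (0, 1).
1. X lies on line MD with MX:XD = 5:1 ⇒ X = (1/6, 0)
2. Z lies on line DV with DZ:ZV = 1:5 ⇒ Z = (0, 1/6)
3. W is the midpoint of DV ⇒ W = (0, 1/2)
through Z parallel to WX: direction (1/6, -1/2); meets DX at A = (1/18, 0)
A = D + t·(X−D) with t = 1/3

t = 1/3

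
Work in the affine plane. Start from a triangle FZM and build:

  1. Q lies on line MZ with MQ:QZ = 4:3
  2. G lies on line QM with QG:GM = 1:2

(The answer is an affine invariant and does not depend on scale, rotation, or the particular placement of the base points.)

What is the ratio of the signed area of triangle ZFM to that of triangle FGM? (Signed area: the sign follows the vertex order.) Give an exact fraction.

Work in coordinates with F = (0, 0), Z = (1, 0), M = (0, 1).
1. Q lies on line MZ with MQ:QZ = 4:3 ⇒ Q = (4/7, 3/7)
2. G lies on line QM with QG:GM = 1:2 ⇒ G = (8/21, 13/21)
2·[ZFM] = -1, 2·[FGM] = 8/21
[ZFM]:[FGM] = -1:8/21 = -21/8

[ZFM]:[FGM] = -21/8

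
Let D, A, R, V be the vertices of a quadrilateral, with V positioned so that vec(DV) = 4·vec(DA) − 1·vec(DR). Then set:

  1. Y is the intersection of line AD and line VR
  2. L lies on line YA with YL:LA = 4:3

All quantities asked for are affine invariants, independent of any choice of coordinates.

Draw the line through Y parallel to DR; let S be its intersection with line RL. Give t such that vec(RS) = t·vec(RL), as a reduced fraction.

t = 7/5

Choose coordinates D = (0, 0), A = (1, 0), R = (0, 1), V = (4, -1).
1. Y is the intersection of line AD and line VR ⇒ Y = (2, 0)
2. L lies on line YA with YL:LA = 4:3 ⇒ L = (10/7, 0)
through Y parallel to DR: direction (0, 1); meets RL at S = (2, -2/5)
S = R + t·(L−R) with t = 7/5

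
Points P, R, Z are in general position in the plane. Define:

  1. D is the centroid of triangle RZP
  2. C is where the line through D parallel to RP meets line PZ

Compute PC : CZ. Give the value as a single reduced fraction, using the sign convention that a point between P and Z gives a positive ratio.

Choose coordinates P = (0, 0), R = (1, 0), Z = (0, 1).
1. D is the centroid of triangle RZP ⇒ D = (1/3, 1/3)
2. C is where the line through D parallel to RP meets line PZ ⇒ C = (0, 1/3)
C = P + t·(Z−P) with t = 1/3, so PC:CZ = t:(1−t) = 1/3:2/3

PC:CZ = 1/2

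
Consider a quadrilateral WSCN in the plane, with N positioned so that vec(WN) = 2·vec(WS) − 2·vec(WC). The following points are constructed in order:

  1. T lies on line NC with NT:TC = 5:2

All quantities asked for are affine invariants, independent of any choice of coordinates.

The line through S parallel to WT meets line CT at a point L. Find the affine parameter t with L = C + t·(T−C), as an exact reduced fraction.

Work in coordinates with W = (0, 0), S = (1, 0), C = (0, 1), N = (2, -2).
1. T lies on line NC with NT:TC = 5:2 ⇒ T = (4/7, 1/7)
through S parallel to WT: direction (4/7, 1/7); meets CT at L = (5/7, -1/14)
L = C + t·(T−C) with t = 5/4

t = 5/4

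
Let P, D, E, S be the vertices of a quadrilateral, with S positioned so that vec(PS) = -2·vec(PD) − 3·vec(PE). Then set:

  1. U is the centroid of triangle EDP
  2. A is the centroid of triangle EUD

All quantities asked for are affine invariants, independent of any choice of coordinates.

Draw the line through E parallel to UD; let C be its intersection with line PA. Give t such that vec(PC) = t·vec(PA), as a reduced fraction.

t = 3/2

Assign P = (0, 0), D = (1, 0), E = (0, 1), S = (-2, -3) — the answer is frame-independent, so this choice is without loss of generality.
1. U is the centroid of triangle EDP ⇒ U = (1/3, 1/3)
2. A is the centroid of triangle EUD ⇒ A = (4/9, 4/9)
through E parallel to UD: direction (2/3, -1/3); meets PA at C = (2/3, 2/3)
C = P + t·(A−P) with t = 3/2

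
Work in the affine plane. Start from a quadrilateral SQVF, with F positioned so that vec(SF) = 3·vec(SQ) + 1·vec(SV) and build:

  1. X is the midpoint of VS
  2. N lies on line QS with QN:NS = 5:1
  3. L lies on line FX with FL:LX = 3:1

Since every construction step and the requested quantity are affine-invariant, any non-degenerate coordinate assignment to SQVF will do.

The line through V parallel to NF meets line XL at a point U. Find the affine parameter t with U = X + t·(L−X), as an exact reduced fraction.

Set S = (0, 0), Q = (1, 0), V = (0, 1), F = (3, 1); any affine frame gives the same invariant.
1. X is the midpoint of VS ⇒ X = (0, 1/2)
2. N lies on line QS with QN:NS = 5:1 ⇒ N = (1/6, 0)
3. L lies on line FX with FL:LX = 3:1 ⇒ L = (3/4, 5/8)
through V parallel to NF: direction (17/6, 1); meets XL at U = (-51/19, 1/19)
U = X + t·(L−X) with t = -68/19

t = -68/19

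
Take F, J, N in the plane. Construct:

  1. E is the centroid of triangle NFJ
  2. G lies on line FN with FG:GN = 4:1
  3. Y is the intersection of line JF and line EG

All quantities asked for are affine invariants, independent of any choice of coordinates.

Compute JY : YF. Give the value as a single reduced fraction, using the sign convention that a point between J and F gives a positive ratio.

Assign F = (0, 0), J = (1, 0), N = (0, 1) — the answer is frame-independent, so this choice is without loss of generality.
1. E is the centroid of triangle NFJ ⇒ E = (1/3, 1/3)
2. G lies on line FN with FG:GN = 4:1 ⇒ G = (0, 4/5)
3. Y is the intersection of line JF and line EG ⇒ Y = (4/7, 0)
Y = J + t·(F−J) with t = 3/7, so JY:YF = t:(1−t) = 3/7:4/7

JY:YF = 3/4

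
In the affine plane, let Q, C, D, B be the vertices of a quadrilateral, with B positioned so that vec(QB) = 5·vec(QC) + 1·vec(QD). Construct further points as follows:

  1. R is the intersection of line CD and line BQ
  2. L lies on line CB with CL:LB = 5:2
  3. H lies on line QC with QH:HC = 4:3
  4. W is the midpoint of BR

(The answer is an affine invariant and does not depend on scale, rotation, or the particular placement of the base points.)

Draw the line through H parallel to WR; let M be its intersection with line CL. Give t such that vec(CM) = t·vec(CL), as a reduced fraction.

t = 3/5

Set Q = (0, 0), C = (1, 0), D = (0, 1), B = (5, 1); any affine frame gives the same invariant.
1. R is the intersection of line CD and line BQ ⇒ R = (5/6, 1/6)
2. L lies on line CB with CL:LB = 5:2 ⇒ L = (27/7, 5/7)
3. H lies on line QC with QH:HC = 4:3 ⇒ H = (4/7, 0)
4. W is the midpoint of BR ⇒ W = (35/12, 7/12)
through H parallel to WR: direction (-25/12, -5/12); meets CL at M = (19/7, 3/7)
M = C + t·(L−C) with t = 3/5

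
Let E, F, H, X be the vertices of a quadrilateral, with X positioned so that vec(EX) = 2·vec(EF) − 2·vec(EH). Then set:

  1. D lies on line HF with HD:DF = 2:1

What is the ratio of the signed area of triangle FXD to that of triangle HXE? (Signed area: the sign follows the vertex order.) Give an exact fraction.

Assign E = (0, 0), F = (1, 0), H = (0, 1), X = (2, -2) — the answer is frame-independent, so this choice is without loss of generality.
1. D lies on line HF with HD:DF = 2:1 ⇒ D = (2/3, 1/3)
2·[FXD] = -1/3, 2·[HXE] = -2
[FXD]:[HXE] = -1/3:-2 = 1/6

[FXD]:[HXE] = 1/6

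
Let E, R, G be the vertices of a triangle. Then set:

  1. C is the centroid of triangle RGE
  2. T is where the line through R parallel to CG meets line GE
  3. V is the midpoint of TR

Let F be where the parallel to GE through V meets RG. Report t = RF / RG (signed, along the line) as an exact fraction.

Work in coordinates with E = (0, 0), R = (1, 0), G = (0, 1).
1. C is the centroid of triangle RGE ⇒ C = (1/3, 1/3)
2. T is where the line through R parallel to CG meets line GE ⇒ T = (0, 2)
3. V is the midpoint of TR ⇒ V = (1/2, 1)
through V parallel to GE: direction (0, -1); meets RG at F = (1/2, 1/2)
F = R + t·(G−R) with t = 1/2

t = 1/2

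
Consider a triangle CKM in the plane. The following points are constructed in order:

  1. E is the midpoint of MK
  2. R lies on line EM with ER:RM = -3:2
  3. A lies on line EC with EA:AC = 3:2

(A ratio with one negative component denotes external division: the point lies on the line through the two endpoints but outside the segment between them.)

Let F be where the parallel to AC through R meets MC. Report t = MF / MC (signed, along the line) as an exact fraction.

Work in coordinates with C = (0, 0), K = (1, 0), M = (0, 1).
1. E is the midpoint of MK ⇒ E = (1/2, 1/2)
2. R lies on line EM with ER:RM = -3:2 ⇒ R = (-1, 2)
3. A lies on line EC with EA:AC = 3:2 ⇒ A = (1/5, 1/5)
through R parallel to AC: direction (-1/5, -1/5); meets MC at F = (0, 3)
F = M + t·(C−M) with t = -2

t = -2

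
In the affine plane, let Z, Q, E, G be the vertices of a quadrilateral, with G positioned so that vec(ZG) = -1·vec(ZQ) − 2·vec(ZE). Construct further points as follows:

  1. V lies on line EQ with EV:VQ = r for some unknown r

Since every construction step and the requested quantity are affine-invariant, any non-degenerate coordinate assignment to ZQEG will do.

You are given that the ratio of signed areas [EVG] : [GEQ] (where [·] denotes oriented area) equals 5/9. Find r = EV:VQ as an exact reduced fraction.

Set Z = (0, 0), Q = (1, 0), E = (0, 1), G = (-1, -2); any affine frame gives the same invariant.
1. With EV:VQ = r, write λ = r/(r+1) so V = E + λ·(Q−E); V is affine-linear in λ
Every point depending on V is an affine combination of V and λ-independent points, so each such coordinate is linear in λ; the λ² term in each signed area is a multiple of (Q−E)×(Q−E) = 0, so 2·[EVG] and 2·[GEQ] are each linear in λ. Evaluating at λ=0 and λ=1:
  2·[EVG] = -4·λ,   2·[GEQ] = -4
So [EVG]:[GEQ] = (-4·λ) / (-4). Setting this equal to 5/9:
  -4·λ = 5/9·(-4)  ⇒  λ = 5/9
Then r = λ/(1−λ) = (5/9)/(4/9) = 5/4. Check: with r = 5/4, V = (5/9, 4/9) and [EVG]:[GEQ] = 5/9 as required.

r = 5/4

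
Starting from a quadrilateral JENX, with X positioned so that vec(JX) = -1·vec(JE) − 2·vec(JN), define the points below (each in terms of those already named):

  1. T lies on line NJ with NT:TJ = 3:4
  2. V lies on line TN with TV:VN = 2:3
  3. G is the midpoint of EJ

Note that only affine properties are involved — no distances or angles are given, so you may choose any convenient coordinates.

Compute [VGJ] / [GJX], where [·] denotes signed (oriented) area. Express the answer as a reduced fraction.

[VGJ]:[GJX] = -13/35

Choose coordinates J = (0, 0), E = (1, 0), N = (0, 1), X = (-1, -2).
1. T lies on line NJ with NT:TJ = 3:4 ⇒ T = (0, 4/7)
2. V lies on line TN with TV:VN = 2:3 ⇒ V = (0, 26/35)
3. G is the midpoint of EJ ⇒ G = (1/2, 0)
2·[VGJ] = -13/35, 2·[GJX] = 1
[VGJ]:[GJX] = -13/35:1 = -13/35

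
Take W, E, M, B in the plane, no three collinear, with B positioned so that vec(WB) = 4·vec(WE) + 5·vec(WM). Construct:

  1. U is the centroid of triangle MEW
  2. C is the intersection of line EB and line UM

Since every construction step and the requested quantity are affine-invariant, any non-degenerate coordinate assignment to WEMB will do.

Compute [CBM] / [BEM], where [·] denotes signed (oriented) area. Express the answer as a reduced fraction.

[CBM]:[BEM] = -12/11

Set W = (0, 0), E = (1, 0), M = (0, 1), B = (4, 5); any affine frame gives the same invariant.
1. U is the centroid of triangle MEW ⇒ U = (1/3, 1/3)
2. C is the intersection of line EB and line UM ⇒ C = (8/11, -5/11)
2·[CBM] = 96/11, 2·[BEM] = -8
[CBM]:[BEM] = 96/11:-8 = -12/11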